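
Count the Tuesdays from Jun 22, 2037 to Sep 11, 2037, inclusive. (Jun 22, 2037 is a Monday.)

12

Jun 22, 2037 is a Monday; the first Tuesday on or after it is Jun 23, 2037 (1 day later).
From Jun 23, 2037 to Sep 11, 2037: 7 + 31 + 31 + 11 = 80 days (rest of Jun, Jul, Aug, Sep).
80 ÷ 7 = 11 full weeks with remainder 3, so 11 more Tuesdays after the first → 12.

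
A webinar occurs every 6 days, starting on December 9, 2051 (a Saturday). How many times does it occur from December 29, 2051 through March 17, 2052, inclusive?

13

Occurrences land 6·i days after December 9, 2051 for i = 0, 1, 2, …
December 29, 2051 is 20 days after the start; 20 ÷ 6 = 3 remainder 2; since the remainder is 2, round up to i = 4. First occurrence in the window: #5 on January 2, 2052 (4×6 = 24 days in).
March 17, 2052 is 99 days after the start; 99 ÷ 6 = 16 remainder 3. Last occurrence in the window: #17 on March 14, 2052.
Occurrences #5 through #17: 13 in total.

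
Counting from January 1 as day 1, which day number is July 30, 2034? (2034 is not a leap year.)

Days in months before July: 31 + 28 + 31 + 30 + 31 + 30 = 181.
Plus 30 days into July → day 211.

211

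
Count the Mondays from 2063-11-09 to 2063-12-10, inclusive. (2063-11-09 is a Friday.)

2063-11-09 is a Friday; the first Monday on or after it is 2063-11-12 (3 days later).
From 2063-11-12 to 2063-12-10: 18 + 10 = 28 days (rest of November, December).
28 ÷ 7 = 4 full weeks with remainder 0, so 4 more Mondays after the first → 5.

5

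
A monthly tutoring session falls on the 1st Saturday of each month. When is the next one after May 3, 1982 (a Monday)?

June 5, 1982

May 1982 starts on a Saturday, so its 1st Saturday is May 1, 1982.
That is not after May 3, 1982, so look at June 1982.
June 1982 starts on a Tuesday, so its 1st Saturday is June 5, 1982 (4 days in).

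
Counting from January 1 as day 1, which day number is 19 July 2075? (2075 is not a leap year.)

200

Days in months before July: 31 + 28 + 31 + 30 + 31 + 30 = 181.
Plus 19 days into July → day 200.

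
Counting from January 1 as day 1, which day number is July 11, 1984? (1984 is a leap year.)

193

Days in months before July: 31 + 29 + 31 + 30 + 31 + 30 = 182.
Plus 11 days into July → day 193.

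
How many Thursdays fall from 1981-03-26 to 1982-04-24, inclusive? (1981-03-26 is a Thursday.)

57

1981-03-26 is a Thursday; the first Thursday on or after it is 1981-03-26.
From 1981-03-26 to 1982-04-24: 280 + 114 = 394 days (rest of 1981, to 1982-04-24 in 1982).
394 ÷ 7 = 56 full weeks with remainder 2, so 56 more Thursdays after the first → 57.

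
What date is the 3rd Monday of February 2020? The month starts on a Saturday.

February 2020 begins on a Saturday, so the first Monday is February 3 (2 days later).
The 3rd Monday is 2 weeks later: 3 + 14 = 17.

17 February 2020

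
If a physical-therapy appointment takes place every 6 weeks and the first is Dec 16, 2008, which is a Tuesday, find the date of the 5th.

The 5th occurrence is 4 intervals after the first: 4 × 42 = 168 days after Dec 16, 2008.
Dec has 31 days — 15 days to the end of Dec leaves 153.
Jan has 31 days (122 left).
Feb has 28 days (94 left).
Mar has 31 days (63 left).
Apr has 30 days (33 left).
May has 31 days (2 left).
2 days into Jun → Jun 2, 2009.

Jun 2, 2009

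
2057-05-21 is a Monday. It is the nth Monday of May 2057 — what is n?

3rd

Day 21 falls in week ⌈21/7⌉ of the month.
Days 1–7 hold the 1st Monday, 8–14 the 2nd, 15–21 the 3rd, 22–28 the 4th, 29–31 the 5th.
21 is in the range for the 3rd.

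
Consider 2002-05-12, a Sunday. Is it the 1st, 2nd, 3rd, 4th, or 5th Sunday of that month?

Day 12 falls in week ⌈12/7⌉ of the month.
Days 1–7 hold the 1st Sunday, 8–14 the 2nd, 15–21 the 3rd, 22–28 the 4th, 29–31 the 5th.
12 is in the range for the 2nd.

2nd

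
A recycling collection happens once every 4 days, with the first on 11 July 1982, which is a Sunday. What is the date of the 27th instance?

The 27th occurrence is 26 intervals after the first: 26 × 4 = 104 days after 11 July 1982.
July has 31 days — 20 days to the end of July leaves 84.
August has 31 days (53 left).
September has 30 days (23 left).
23 days into October → 23 October 1982.

23 October 1982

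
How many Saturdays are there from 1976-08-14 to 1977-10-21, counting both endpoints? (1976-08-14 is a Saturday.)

62

1976-08-14 is a Saturday; the first Saturday on or after it is 1976-08-14.
From 1976-08-14 to 1977-10-21: 139 + 294 = 433 days (rest of 1976, to 1977-10-21 in 1977).
433 ÷ 7 = 61 full weeks with remainder 6, so 61 more Saturdays after the first → 62.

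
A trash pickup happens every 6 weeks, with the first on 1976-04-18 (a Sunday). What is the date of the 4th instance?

The 4th occurrence is 3 intervals after the first: 3 × 42 = 126 days after 1976-04-18.
April has 30 days — 12 days to the end of April leaves 114.
May has 31 days (83 left).
June has 30 days (53 left).
July has 31 days (22 left).
22 days into August → 1976-08-22.

1976-08-22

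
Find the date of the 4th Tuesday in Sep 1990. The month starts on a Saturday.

Sep 1990 begins on a Saturday, so the first Tuesday is Sep 4 (3 days later).
The 4th Tuesday is 3 weeks later: 4 + 21 = 25.

Sep 25, 1990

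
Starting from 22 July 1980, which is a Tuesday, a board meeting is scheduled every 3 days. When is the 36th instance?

4 November 1980

The 36th occurrence is 35 intervals after the first: 35 × 3 = 105 days after 22 July 1980.
July has 31 days — 9 days to the end of July leaves 96.
August has 31 days (65 left).
September has 30 days (35 left).
October has 31 days (4 left).
4 days into November → 4 November 1980.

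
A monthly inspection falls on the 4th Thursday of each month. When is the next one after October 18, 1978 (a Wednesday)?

October 26, 1978

October 1978 starts on a Sunday; its first Thursday is the 5th, so the 4th Thursday is the 26th — October 26, 1978.
October 26, 1978 is after October 18, 1978, so that is the next one.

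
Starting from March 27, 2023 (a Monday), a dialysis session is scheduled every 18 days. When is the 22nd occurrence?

The 22nd occurrence is 21 intervals after the first: 21 × 18 = 378 days after March 27, 2023.
March has 31 days — 4 days to the end of March leaves 374.
April has 30 days (344 left).
May has 31 days (313 left).
June has 30 days (283 left).
July has 31 days (252 left).
August has 31 days (221 left).
September has 30 days (191 left).
October has 31 days (160 left).
November has 30 days (130 left).
December has 31 days (99 left).
January has 31 days (68 left).
February has 29 days (39 left).
March has 31 days (8 left).
8 days into April → April 8, 2024.

April 8, 2024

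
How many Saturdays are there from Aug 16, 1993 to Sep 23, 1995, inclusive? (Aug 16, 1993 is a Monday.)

110

Aug 16, 1993 is a Monday; the first Saturday on or after it is Aug 21, 1993 (5 days later).
From Aug 21, 1993 to Sep 23, 1995: 132 + 365 + 266 = 763 days (rest of 1993, 1994, to Sep 23, 1995 in 1995).
763 ÷ 7 = 109 full weeks with remainder 0, so 109 more Saturdays after the first → 110.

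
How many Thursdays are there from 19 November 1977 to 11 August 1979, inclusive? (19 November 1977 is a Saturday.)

90

19 November 1977 is a Saturday; the first Thursday on or after it is 24 November 1977 (5 days later).
From 24 November 1977 to 11 August 1979: 37 + 365 + 223 = 625 days (rest of 1977, 1978, to 11 August 1979 in 1979).
625 ÷ 7 = 89 full weeks with remainder 2, so 89 more Thursdays after the first → 90.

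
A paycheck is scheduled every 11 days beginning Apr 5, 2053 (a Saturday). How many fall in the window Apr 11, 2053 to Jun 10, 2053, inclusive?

Occurrences land 11·i days after Apr 5, 2053 for i = 0, 1, 2, …
Apr 11, 2053 is 6 days after the start; 6 ÷ 11 = 0 remainder 6; since the remainder is 6, round up to i = 1. First occurrence in the window: #2 on Apr 16, 2053 (1×11 = 11 days in).
Jun 10, 2053 is 66 days after the start; 66 ÷ 11 = 6 remainder 0. Last occurrence in the window: #7 on Jun 10, 2053.
Occurrences #2 through #7: 6 in total.

6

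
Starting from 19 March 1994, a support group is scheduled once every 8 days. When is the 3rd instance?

The 3rd occurrence is 2 intervals after the first: 2 × 8 = 16 days after 19 March 1994.
March has 31 days — 12 days to the end of March leaves 4.
4 days into April → 4 April 1994.

4 April 1994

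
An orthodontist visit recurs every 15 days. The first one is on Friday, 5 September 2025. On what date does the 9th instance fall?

The 9th occurrence is 8 intervals after the first: 8 × 15 = 120 days after 5 September 2025.
September has 30 days — 25 days to the end of September leaves 95.
October has 31 days (64 left).
November has 30 days (34 left).
December has 31 days (3 left).
3 days into January → 3 January 2026.

3 January 2026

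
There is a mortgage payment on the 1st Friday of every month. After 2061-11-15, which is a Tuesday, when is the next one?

2061-12-02

November 2061 starts on a Tuesday, so its 1st Friday is 2061-11-04 (3 days in).
That is not after 2061-11-15, so look at December 2061.
December 2061 starts on a Thursday, so its 1st Friday is 2061-12-02 (1 day in).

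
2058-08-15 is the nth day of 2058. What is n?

227

Days in months before August: 31 + 28 + 31 + 30 + 31 + 30 + 31 = 212.
Plus 15 days into August → day 227.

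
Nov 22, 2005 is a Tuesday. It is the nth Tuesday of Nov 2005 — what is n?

Day 22 falls in week ⌈22/7⌉ of the month.
Days 1–7 hold the 1st Tuesday, 8–14 the 2nd, 15–21 the 3rd, 22–28 the 4th, 29–31 the 5th.
22 is in the range for the 4th.

4th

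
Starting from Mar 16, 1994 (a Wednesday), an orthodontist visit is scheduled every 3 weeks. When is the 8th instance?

Aug 10, 1994

The 8th occurrence is 7 intervals after the first: 7 × 21 = 147 days after Mar 16, 1994.
Mar has 31 days — 15 days to the end of Mar leaves 132.
Apr has 30 days (102 left).
May has 31 days (71 left).
Jun has 30 days (41 left).
Jul has 31 days (10 left).
10 days into Aug → Aug 10, 1994.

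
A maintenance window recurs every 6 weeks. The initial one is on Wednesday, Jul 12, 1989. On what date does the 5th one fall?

The 5th occurrence is 4 intervals after the first: 4 × 42 = 168 days after Jul 12, 1989.
Jul has 31 days — 19 days to the end of Jul leaves 149.
Aug has 31 days (118 left).
Sep has 30 days (88 left).
Oct has 31 days (57 left).
Nov has 30 days (27 left).
27 days into Dec → Dec 27, 1989.

Dec 27, 1989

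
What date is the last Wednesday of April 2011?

27 April 2011

April 2011 begins on a Friday, so the first Wednesday is April 6 (5 days later).
April 2011 has 30 days. Adding weeks: 6, 13, 20, 27 — the last one ≤ 30 is the 27th.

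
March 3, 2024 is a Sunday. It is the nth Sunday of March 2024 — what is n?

1st

Day 3 falls in week ⌈3/7⌉ of the month.
Days 1–7 hold the 1st Sunday, 8–14 the 2nd, 15–21 the 3rd, 22–28 the 4th, 29–31 the 5th.
3 is in the range for the 1st.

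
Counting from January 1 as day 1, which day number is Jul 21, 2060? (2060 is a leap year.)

203

Days in months before Jul: 31 + 29 + 31 + 30 + 31 + 30 = 182.
Plus 21 days into Jul → day 203.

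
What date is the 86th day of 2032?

Jan has 31 days (86 − 31 = 55 remain).
Feb has 29 days (55 − 29 = 26 remain).
26 into Mar → Mar 26.

Mar 26, 2032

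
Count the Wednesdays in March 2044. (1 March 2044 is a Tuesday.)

5

1 March 2044 is a Tuesday; the first Wednesday on or after it is 2 March 2044 (1 day later).
From 2 March 2044 to 31 March 2044 is 31 − 2 = 29 days.
29 ÷ 7 = 4 full weeks with remainder 1, so 4 more Wednesdays after the first → 5.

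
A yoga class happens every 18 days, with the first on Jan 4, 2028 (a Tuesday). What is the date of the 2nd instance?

Jan 22, 2028

The 2nd occurrence is 1 interval after the first: 1 × 18 = 18 days after Jan 4, 2028.
18 days later is Jan 22, 2028.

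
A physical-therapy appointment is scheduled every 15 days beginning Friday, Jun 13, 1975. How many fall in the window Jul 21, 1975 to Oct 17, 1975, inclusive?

6

Occurrences land 15·i days after Jun 13, 1975 for i = 0, 1, 2, …
Jul 21, 1975 is 38 days after the start; 38 ÷ 15 = 2 remainder 8; since the remainder is 8, round up to i = 3. First occurrence in the window: #4 on Jul 28, 1975 (3×15 = 45 days in).
Oct 17, 1975 is 126 days after the start; 126 ÷ 15 = 8 remainder 6. Last occurrence in the window: #9 on Oct 11, 1975.
Occurrences #4 through #9: 6 in total.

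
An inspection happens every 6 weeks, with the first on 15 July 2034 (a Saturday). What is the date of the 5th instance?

30 December 2034

The 5th occurrence is 4 intervals after the first: 4 × 42 = 168 days after 15 July 2034.
July has 31 days — 16 days to the end of July leaves 152.
August has 31 days (121 left).
September has 30 days (91 left).
October has 31 days (60 left).
November has 30 days (30 left).
30 days into December → 30 December 2034.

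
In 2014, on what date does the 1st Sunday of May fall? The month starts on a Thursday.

2014-05-04

May 2014 begins on a Thursday, so the first Sunday is May 4 (3 days later).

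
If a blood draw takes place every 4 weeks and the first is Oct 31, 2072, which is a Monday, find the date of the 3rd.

Dec 26, 2072

The 3rd occurrence is 2 intervals after the first: 2 × 28 = 56 days after Oct 31, 2072.
Oct has 31 days — 0 days to the end of Oct leaves 56.
Nov has 30 days (26 left).
26 days into Dec → Dec 26, 2072.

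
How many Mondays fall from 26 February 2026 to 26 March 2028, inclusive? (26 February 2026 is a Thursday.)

26 February 2026 is a Thursday; the first Monday on or after it is 2 March 2026 (4 days later).
From 2 March 2026 to 26 March 2028: 304 + 365 + 86 = 755 days (rest of 2026, 2027, to 26 March 2028 in 2028).
755 ÷ 7 = 107 full weeks with remainder 6, so 107 more Mondays after the first → 108.

108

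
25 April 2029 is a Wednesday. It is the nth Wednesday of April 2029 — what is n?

Day 25 falls in week ⌈25/7⌉ of the month.
Days 1–7 hold the 1st Wednesday, 8–14 the 2nd, 15–21 the 3rd, 22–28 the 4th, 29–31 the 5th.
25 is in the range for the 4th.

4th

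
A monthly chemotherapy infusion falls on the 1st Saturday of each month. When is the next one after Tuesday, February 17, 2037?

March 7, 2037

February 2037 starts on a Sunday, so its 1st Saturday is February 7, 2037 (6 days in).
That is not after February 17, 2037, so look at March 2037.
March 2037 starts on a Sunday, so its 1st Saturday is March 7, 2037 (6 days in).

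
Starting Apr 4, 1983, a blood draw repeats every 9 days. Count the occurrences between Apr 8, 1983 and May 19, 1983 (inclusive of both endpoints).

5

Occurrences land 9·i days after Apr 4, 1983 for i = 0, 1, 2, …
Apr 8, 1983 is 4 days after the start; 4 ÷ 9 = 0 remainder 4; since the remainder is 4, round up to i = 1. First occurrence in the window: #2 on Apr 13, 1983 (1×9 = 9 days in).
May 19, 1983 is 45 days after the start; 45 ÷ 9 = 5 remainder 0. Last occurrence in the window: #6 on May 19, 1983.
Occurrences #2 through #6: 5 in total.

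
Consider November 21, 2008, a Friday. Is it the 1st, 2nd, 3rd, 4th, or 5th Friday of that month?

Day 21 falls in week ⌈21/7⌉ of the month.
Days 1–7 hold the 1st Friday, 8–14 the 2nd, 15–21 the 3rd, 22–28 the 4th, 29–31 the 5th.
21 is in the range for the 3rd.

3rd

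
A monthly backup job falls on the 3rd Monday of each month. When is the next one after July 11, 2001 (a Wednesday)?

July 2001 starts on a Sunday; its first Monday is the 2nd, so the 3rd Monday is the 16th — July 16, 2001.
July 16, 2001 is after July 11, 2001, so that is the next one.

July 16, 2001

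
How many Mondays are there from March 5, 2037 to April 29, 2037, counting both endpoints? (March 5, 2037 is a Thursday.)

8

March 5, 2037 is a Thursday; the first Monday on or after it is March 9, 2037 (4 days later).
From March 9, 2037 to April 29, 2037: 22 + 29 = 51 days (rest of March, April).
51 ÷ 7 = 7 full weeks with remainder 2, so 7 more Mondays after the first → 8.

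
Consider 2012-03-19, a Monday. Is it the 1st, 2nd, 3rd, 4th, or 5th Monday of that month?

3rd

Day 19 falls in week ⌈19/7⌉ of the month.
Days 1–7 hold the 1st Monday, 8–14 the 2nd, 15–21 the 3rd, 22–28 the 4th, 29–31 the 5th.
19 is in the range for the 3rd.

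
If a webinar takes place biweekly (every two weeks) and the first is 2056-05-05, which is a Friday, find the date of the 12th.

2056-10-06

The 12th occurrence is 11 intervals after the first: 11 × 14 = 154 days after 2056-05-05.
May has 31 days — 26 days to the end of May leaves 128.
June has 30 days (98 left).
July has 31 days (67 left).
August has 31 days (36 left).
September has 30 days (6 left).
6 days into October → 2056-10-06.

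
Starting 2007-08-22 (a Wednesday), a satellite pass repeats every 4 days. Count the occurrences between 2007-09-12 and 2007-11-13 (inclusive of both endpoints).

15

Occurrences land 4·i days after 2007-08-22 for i = 0, 1, 2, …
2007-09-12 is 21 days after the start; 21 ÷ 4 = 5 remainder 1; since the remainder is 1, round up to i = 6. First occurrence in the window: #7 on 2007-09-15 (6×4 = 24 days in).
2007-11-13 is 83 days after the start; 83 ÷ 4 = 20 remainder 3. Last occurrence in the window: #21 on 2007-11-10.
Occurrences #7 through #21: 15 in total.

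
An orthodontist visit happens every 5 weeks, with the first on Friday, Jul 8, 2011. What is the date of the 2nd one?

The 2nd occurrence is 1 interval after the first: 1 × 35 = 35 days after Jul 8, 2011.
Jul has 31 days — 23 days to the end of Jul leaves 12.
12 days into Aug → Aug 12, 2011.

Aug 12, 2011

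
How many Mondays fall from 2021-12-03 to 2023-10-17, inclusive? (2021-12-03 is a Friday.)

2021-12-03 is a Friday; the first Monday on or after it is 2021-12-06 (3 days later).
From 2021-12-06 to 2023-10-17: 25 + 365 + 290 = 680 days (rest of 2021, 2022, to 2023-10-17 in 2023).
680 ÷ 7 = 97 full weeks with remainder 1, so 97 more Mondays after the first → 98.

98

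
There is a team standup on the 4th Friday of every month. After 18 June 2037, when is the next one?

June 2037 starts on a Monday; its first Friday is the 5th, so the 4th Friday is the 26th — 26 June 2037.
26 June 2037 is after 18 June 2037, so that is the next one.

26 June 2037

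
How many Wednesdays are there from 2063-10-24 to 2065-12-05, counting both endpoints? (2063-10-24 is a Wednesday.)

111

2063-10-24 is a Wednesday; the first Wednesday on or after it is 2063-10-24.
From 2063-10-24 to 2065-12-05: 68 + 366 + 339 = 773 days (rest of 2063, 2064, to 2065-12-05 in 2065).
773 ÷ 7 = 110 full weeks with remainder 3, so 110 more Wednesdays after the first → 111.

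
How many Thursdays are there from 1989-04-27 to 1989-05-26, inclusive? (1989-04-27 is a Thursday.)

1989-04-27 is a Thursday; the first Thursday on or after it is 1989-04-27.
From 1989-04-27 to 1989-05-26: 3 + 26 = 29 days (rest of April, May).
29 ÷ 7 = 4 full weeks with remainder 1, so 4 more Thursdays after the first → 5.

5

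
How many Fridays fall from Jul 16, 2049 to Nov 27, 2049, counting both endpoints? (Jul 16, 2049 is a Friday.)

Jul 16, 2049 is a Friday; the first Friday on or after it is Jul 16, 2049.
From Jul 16, 2049 to Nov 27, 2049: 15 + 31 + 30 + 31 + 27 = 134 days (rest of Jul, Aug, Sep, Oct, Nov).
134 ÷ 7 = 19 full weeks with remainder 1, so 19 more Fridays after the first → 20.

20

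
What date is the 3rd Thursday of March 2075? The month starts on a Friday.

21 March 2075

March 2075 begins on a Friday, so the first Thursday is March 7 (6 days later).
The 3rd Thursday is 2 weeks later: 7 + 14 = 21.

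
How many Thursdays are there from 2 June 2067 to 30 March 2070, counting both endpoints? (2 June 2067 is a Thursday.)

148

2 June 2067 is a Thursday; the first Thursday on or after it is 2 June 2067.
From 2 June 2067 to 30 March 2070: 212 + 366 + 365 + 89 = 1032 days (rest of 2067, 2068, 2069, to 30 March 2070 in 2070).
1032 ÷ 7 = 147 full weeks with remainder 3, so 147 more Thursdays after the first → 148.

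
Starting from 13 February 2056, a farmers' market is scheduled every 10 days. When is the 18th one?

1 August 2056

The 18th occurrence is 17 intervals after the first: 17 × 10 = 170 days after 13 February 2056.
February has 29 days — 16 days to the end of February leaves 154.
March has 31 days (123 left).
April has 30 days (93 left).
May has 31 days (62 left).
June has 30 days (32 left).
July has 31 days (1 left).
1 day into August → 1 August 2056.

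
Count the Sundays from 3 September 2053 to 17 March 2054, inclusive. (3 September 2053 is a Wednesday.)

28

3 September 2053 is a Wednesday; the first Sunday on or after it is 7 September 2053 (4 days later).
From 7 September 2053 to 17 March 2054: 23 + 31 + 30 + 31 + 31 + 28 + 17 = 191 days (rest of September, October, November, December, January, February, March).
191 ÷ 7 = 27 full weeks with remainder 2, so 27 more Sundays after the first → 28.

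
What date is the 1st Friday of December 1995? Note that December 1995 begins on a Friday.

1 December 1995

December 1995 begins on a Friday, so the first Friday is December 1.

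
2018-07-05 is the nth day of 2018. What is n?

Days in months before July: 31 + 28 + 31 + 30 + 31 + 30 = 181.
Plus 5 days into July → day 186.

186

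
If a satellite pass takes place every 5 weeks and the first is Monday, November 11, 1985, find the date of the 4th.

February 24, 1986

The 4th occurrence is 3 intervals after the first: 3 × 35 = 105 days after November 11, 1985.
November has 30 days — 19 days to the end of November leaves 86.
December has 31 days (55 left).
January has 31 days (24 left).
24 days into February → February 24, 1986.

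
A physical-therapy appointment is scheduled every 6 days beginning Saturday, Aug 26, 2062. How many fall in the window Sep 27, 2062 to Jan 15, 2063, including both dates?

Occurrences land 6·i days after Aug 26, 2062 for i = 0, 1, 2, …
Sep 27, 2062 is 32 days after the start; 32 ÷ 6 = 5 remainder 2; since the remainder is 2, round up to i = 6. First occurrence in the window: #7 on Oct 1, 2062 (6×6 = 36 days in).
Jan 15, 2063 is 142 days after the start; 142 ÷ 6 = 23 remainder 4. Last occurrence in the window: #24 on Jan 11, 2063.
Occurrences #7 through #24: 18 in total.

18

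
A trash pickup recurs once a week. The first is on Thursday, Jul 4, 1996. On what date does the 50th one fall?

Jun 12, 1997

The 50th occurrence is 49 intervals after the first: 49 × 7 = 343 days after Jul 4, 1996.
Jul has 31 days — 27 days to the end of Jul leaves 316.
Aug has 31 days (285 left).
Sep has 30 days (255 left).
Oct has 31 days (224 left).
Nov has 30 days (194 left).
Dec has 31 days (163 left).
Jan has 31 days (132 left).
Feb has 28 days (104 left).
Mar has 31 days (73 left).
Apr has 30 days (43 left).
May has 31 days (12 left).
12 days into Jun → Jun 12, 1997.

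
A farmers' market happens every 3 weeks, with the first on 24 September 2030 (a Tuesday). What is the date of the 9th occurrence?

The 9th occurrence is 8 intervals after the first: 8 × 21 = 168 days after 24 September 2030.
September has 30 days — 6 days to the end of September leaves 162.
October has 31 days (131 left).
November has 30 days (101 left).
December has 31 days (70 left).
January has 31 days (39 left).
February has 28 days (11 left).
11 days into March → 11 March 2031.

11 March 2031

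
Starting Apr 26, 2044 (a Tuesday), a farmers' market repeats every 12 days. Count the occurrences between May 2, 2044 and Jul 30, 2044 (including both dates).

Occurrences land 12·i days after Apr 26, 2044 for i = 0, 1, 2, …
May 2, 2044 is 6 days after the start; 6 ÷ 12 = 0 remainder 6; since the remainder is 6, round up to i = 1. First occurrence in the window: #2 on May 8, 2044 (1×12 = 12 days in).
Jul 30, 2044 is 95 days after the start; 95 ÷ 12 = 7 remainder 11. Last occurrence in the window: #8 on Jul 19, 2044.
Occurrences #2 through #8: 7 in total.

7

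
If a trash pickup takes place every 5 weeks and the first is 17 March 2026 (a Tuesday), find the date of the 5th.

The 5th occurrence is 4 intervals after the first: 4 × 35 = 140 days after 17 March 2026.
March has 31 days — 14 days to the end of March leaves 126.
April has 30 days (96 left).
May has 31 days (65 left).
June has 30 days (35 left).
July has 31 days (4 left).
4 days into August → 4 August 2026.

4 August 2026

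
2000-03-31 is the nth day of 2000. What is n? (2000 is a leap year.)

Days in months before March: 31 + 29 = 60.
Plus 31 days into March → day 91.

91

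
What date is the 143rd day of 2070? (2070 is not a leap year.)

January has 31 days (143 − 31 = 112 remain).
February has 28 days (112 − 28 = 84 remain).
March has 31 days (84 − 31 = 53 remain).
April has 30 days (53 − 30 = 23 remain).
23 into May → May 23.

23 May 2070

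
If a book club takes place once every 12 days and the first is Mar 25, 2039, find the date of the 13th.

Aug 16, 2039

The 13th occurrence is 12 intervals after the first: 12 × 12 = 144 days after Mar 25, 2039.
Mar has 31 days — 6 days to the end of Mar leaves 138.
Apr has 30 days (108 left).
May has 31 days (77 left).
Jun has 30 days (47 left).
Jul has 31 days (16 left).
16 days into Aug → Aug 16, 2039.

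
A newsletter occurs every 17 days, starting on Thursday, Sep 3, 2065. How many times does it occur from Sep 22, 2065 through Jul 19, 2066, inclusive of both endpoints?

Occurrences land 17·i days after Sep 3, 2065 for i = 0, 1, 2, …
Sep 22, 2065 is 19 days after the start; 19 ÷ 17 = 1 remainder 2; since the remainder is 2, round up to i = 2. First occurrence in the window: #3 on Oct 7, 2065 (2×17 = 34 days in).
Jul 19, 2066 is 319 days after the start; 319 ÷ 17 = 18 remainder 13. Last occurrence in the window: #19 on Jul 6, 2066.
Occurrences #3 through #19: 17 in total.

17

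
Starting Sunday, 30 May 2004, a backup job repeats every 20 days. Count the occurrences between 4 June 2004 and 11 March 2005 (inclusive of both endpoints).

Occurrences land 20·i days after 30 May 2004 for i = 0, 1, 2, …
4 June 2004 is 5 days after the start; 5 ÷ 20 = 0 remainder 5; since the remainder is 5, round up to i = 1. First occurrence in the window: #2 on 19 June 2004 (1×20 = 20 days in).
11 March 2005 is 285 days after the start; 285 ÷ 20 = 14 remainder 5. Last occurrence in the window: #15 on 6 March 2005.
Occurrences #2 through #15: 14 in total.

14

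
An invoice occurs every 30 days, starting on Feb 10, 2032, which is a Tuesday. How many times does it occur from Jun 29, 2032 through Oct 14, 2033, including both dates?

Occurrences land 30·i days after Feb 10, 2032 for i = 0, 1, 2, …
Jun 29, 2032 is 140 days after the start; 140 ÷ 30 = 4 remainder 20; since the remainder is 20, round up to i = 5. First occurrence in the window: #6 on Jul 9, 2032 (5×30 = 150 days in).
Oct 14, 2033 is 612 days after the start; 612 ÷ 30 = 20 remainder 12. Last occurrence in the window: #21 on Oct 2, 2033.
Occurrences #6 through #21: 16 in total.

16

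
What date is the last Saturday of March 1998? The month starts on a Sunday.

March 1998 begins on a Sunday, so the first Saturday is March 7 (6 days later).
March 1998 has 31 days. Adding weeks: 7, 14, 21, 28 — the last one ≤ 31 is the 28th.

March 28, 1998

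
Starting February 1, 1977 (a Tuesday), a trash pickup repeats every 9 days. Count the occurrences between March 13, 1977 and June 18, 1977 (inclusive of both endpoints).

11

Occurrences land 9·i days after February 1, 1977 for i = 0, 1, 2, …
March 13, 1977 is 40 days after the start; 40 ÷ 9 = 4 remainder 4; since the remainder is 4, round up to i = 5. First occurrence in the window: #6 on March 18, 1977 (5×9 = 45 days in).
June 18, 1977 is 137 days after the start; 137 ÷ 9 = 15 remainder 2. Last occurrence in the window: #16 on June 16, 1977.
Occurrences #6 through #16: 11 in total.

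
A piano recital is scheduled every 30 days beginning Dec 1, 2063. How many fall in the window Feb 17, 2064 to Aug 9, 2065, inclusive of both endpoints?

18

Occurrences land 30·i days after Dec 1, 2063 for i = 0, 1, 2, …
Feb 17, 2064 is 78 days after the start; 78 ÷ 30 = 2 remainder 18; since the remainder is 18, round up to i = 3. First occurrence in the window: #4 on Feb 29, 2064 (3×30 = 90 days in).
Aug 9, 2065 is 617 days after the start; 617 ÷ 30 = 20 remainder 17. Last occurrence in the window: #21 on Jul 23, 2065.
Occurrences #4 through #21: 18 in total.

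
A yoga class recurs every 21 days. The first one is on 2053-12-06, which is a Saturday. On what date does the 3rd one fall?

2054-01-17

The 3rd occurrence is 2 intervals after the first: 2 × 21 = 42 days after 2053-12-06.
December has 31 days — 25 days to the end of December leaves 17.
17 days into January → 2054-01-17.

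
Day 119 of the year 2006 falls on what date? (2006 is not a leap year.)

2006-04-29

January has 31 days (119 − 31 = 88 remain).
February has 28 days (88 − 28 = 60 remain).
March has 31 days (60 − 31 = 29 remain).
29 into April → April 29.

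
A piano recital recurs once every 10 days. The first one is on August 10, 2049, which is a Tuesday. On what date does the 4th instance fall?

September 9, 2049

The 4th occurrence is 3 intervals after the first: 3 × 10 = 30 days after August 10, 2049.
August has 31 days — 21 days to the end of August leaves 9.
9 days into September → September 9, 2049.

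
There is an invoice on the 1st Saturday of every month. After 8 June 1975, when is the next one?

5 July 1975

June 1975 starts on a Sunday, so its 1st Saturday is 7 June 1975 (6 days in).
That is not after 8 June 1975, so look at July 1975.
July 1975 starts on a Tuesday, so its 1st Saturday is 5 July 1975 (4 days in).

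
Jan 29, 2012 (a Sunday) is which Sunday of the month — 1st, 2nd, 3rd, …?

5th

Day 29 falls in week ⌈29/7⌉ of the month.
Days 1–7 hold the 1st Sunday, 8–14 the 2nd, 15–21 the 3rd, 22–28 the 4th, 29–31 the 5th.
29 is in the range for the 5th.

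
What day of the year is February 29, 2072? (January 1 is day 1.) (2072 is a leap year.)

Days in months before February: 31 = 31.
Plus 29 days into February → day 60.

60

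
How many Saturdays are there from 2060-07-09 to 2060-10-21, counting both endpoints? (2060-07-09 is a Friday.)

2060-07-09 is a Friday; the first Saturday on or after it is 2060-07-10 (1 day later).
From 2060-07-10 to 2060-10-21: 21 + 31 + 30 + 21 = 103 days (rest of July, August, September, October).
103 ÷ 7 = 14 full weeks with remainder 5, so 14 more Saturdays after the first → 15.

15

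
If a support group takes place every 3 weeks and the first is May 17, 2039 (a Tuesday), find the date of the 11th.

The 11th occurrence is 10 intervals after the first: 10 × 21 = 210 days after May 17, 2039.
May has 31 days — 14 days to the end of May leaves 196.
Jun has 30 days (166 left).
Jul has 31 days (135 left).
Aug has 31 days (104 left).
Sep has 30 days (74 left).
Oct has 31 days (43 left).
Nov has 30 days (13 left).
13 days into Dec → Dec 13, 2039.

Dec 13, 2039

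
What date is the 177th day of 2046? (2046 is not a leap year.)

June 26, 2046

January has 31 days (177 − 31 = 146 remain).
February has 28 days (146 − 28 = 118 remain).
March has 31 days (118 − 31 = 87 remain).
April has 30 days (87 − 30 = 57 remain).
May has 31 days (57 − 31 = 26 remain).
26 into June → June 26.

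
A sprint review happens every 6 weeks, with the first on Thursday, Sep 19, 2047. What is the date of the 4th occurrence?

Jan 23, 2048

The 4th occurrence is 3 intervals after the first: 3 × 42 = 126 days after Sep 19, 2047.
Sep has 30 days — 11 days to the end of Sep leaves 115.
Oct has 31 days (84 left).
Nov has 30 days (54 left).
Dec has 31 days (23 left).
23 days into Jan → Jan 23, 2048.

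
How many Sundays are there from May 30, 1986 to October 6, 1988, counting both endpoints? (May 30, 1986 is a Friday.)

123

May 30, 1986 is a Friday; the first Sunday on or after it is June 1, 1986 (2 days later).
From June 1, 1986 to October 6, 1988: 213 + 365 + 280 = 858 days (rest of 1986, 1987, to October 6, 1988 in 1988).
858 ÷ 7 = 122 full weeks with remainder 4, so 122 more Sundays after the first → 123.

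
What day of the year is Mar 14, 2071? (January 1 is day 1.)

73

Days in months before Mar: 31 + 28 = 59.
Plus 14 days into Mar → day 73.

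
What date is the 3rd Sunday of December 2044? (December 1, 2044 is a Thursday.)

December 2044 begins on a Thursday, so the first Sunday is December 4 (3 days later).
The 3rd Sunday is 2 weeks later: 4 + 14 = 18.

18 December 2044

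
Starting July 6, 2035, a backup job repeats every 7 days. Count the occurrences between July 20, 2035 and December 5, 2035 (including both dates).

20

Occurrences land 7·i days after July 6, 2035 for i = 0, 1, 2, …
July 20, 2035 is 14 days after the start; 14 ÷ 7 = 2 remainder 0. First occurrence in the window: #3 on July 20, 2035 (2×7 = 14 days in).
December 5, 2035 is 152 days after the start; 152 ÷ 7 = 21 remainder 5. Last occurrence in the window: #22 on November 30, 2035.
Occurrences #3 through #22: 20 in total.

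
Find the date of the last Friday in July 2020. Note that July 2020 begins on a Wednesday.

July 2020 begins on a Wednesday, so the first Friday is July 3 (2 days later).
July 2020 has 31 days. Adding weeks: 3, 10, 17, 24, 31 — the last one ≤ 31 is the 31st.

July 31, 2020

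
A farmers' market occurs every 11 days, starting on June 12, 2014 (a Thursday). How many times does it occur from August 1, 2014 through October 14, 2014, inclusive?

Occurrences land 11·i days after June 12, 2014 for i = 0, 1, 2, …
August 1, 2014 is 50 days after the start; 50 ÷ 11 = 4 remainder 6; since the remainder is 6, round up to i = 5. First occurrence in the window: #6 on August 6, 2014 (5×11 = 55 days in).
October 14, 2014 is 124 days after the start; 124 ÷ 11 = 11 remainder 3. Last occurrence in the window: #12 on October 11, 2014.
Occurrences #6 through #12: 7 in total.

7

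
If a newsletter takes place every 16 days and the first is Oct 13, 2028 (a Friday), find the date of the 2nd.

The 2nd occurrence is 1 interval after the first: 1 × 16 = 16 days after Oct 13, 2028.
16 days later is Oct 29, 2028.

Oct 29, 2028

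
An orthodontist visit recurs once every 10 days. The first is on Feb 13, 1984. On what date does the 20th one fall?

Aug 21, 1984

The 20th occurrence is 19 intervals after the first: 19 × 10 = 190 days after Feb 13, 1984.
Feb has 29 days — 16 days to the end of Feb leaves 174.
Mar has 31 days (143 left).
Apr has 30 days (113 left).
May has 31 days (82 left).
Jun has 30 days (52 left).
Jul has 31 days (21 left).
21 days into Aug → Aug 21, 1984.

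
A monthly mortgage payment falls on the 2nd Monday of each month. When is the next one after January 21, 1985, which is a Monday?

February 11, 1985

January 1985 starts on a Tuesday; its first Monday is the 7th, so the 2nd Monday is the 14th — January 14, 1985.
That is not after January 21, 1985, so look at February 1985.
February 1985 starts on a Friday; its first Monday is the 4th, so the 2nd Monday is the 11th — February 11, 1985.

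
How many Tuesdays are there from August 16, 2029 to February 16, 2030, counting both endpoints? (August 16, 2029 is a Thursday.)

26

August 16, 2029 is a Thursday; the first Tuesday on or after it is August 21, 2029 (5 days later).
From August 21, 2029 to February 16, 2030: 10 + 30 + 31 + 30 + 31 + 31 + 16 = 179 days (rest of August, September, October, November, December, January, February).
179 ÷ 7 = 25 full weeks with remainder 4, so 25 more Tuesdays after the first → 26.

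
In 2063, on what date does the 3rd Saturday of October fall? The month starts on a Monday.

October 2063 begins on a Monday, so the first Saturday is October 6 (5 days later).
The 3rd Saturday is 2 weeks later: 6 + 14 = 20.

2063-10-20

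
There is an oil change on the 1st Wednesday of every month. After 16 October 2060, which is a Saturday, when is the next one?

October 2060 starts on a Friday, so its 1st Wednesday is 6 October 2060 (5 days in).
That is not after 16 October 2060, so look at November 2060.
November 2060 starts on a Monday, so its 1st Wednesday is 3 November 2060 (2 days in).

3 November 2060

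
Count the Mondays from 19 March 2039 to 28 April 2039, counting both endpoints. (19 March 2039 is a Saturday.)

19 March 2039 is a Saturday; the first Monday on or after it is 21 March 2039 (2 days later).
From 21 March 2039 to 28 April 2039: 10 + 28 = 38 days (rest of March, April).
38 ÷ 7 = 5 full weeks with remainder 3, so 5 more Mondays after the first → 6.

6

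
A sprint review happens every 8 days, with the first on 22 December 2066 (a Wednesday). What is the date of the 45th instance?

The 45th occurrence is 44 intervals after the first: 44 × 8 = 352 days after 22 December 2066.
December has 31 days — 9 days to the end of December leaves 343.
January has 31 days (312 left).
February has 28 days (284 left).
March has 31 days (253 left).
April has 30 days (223 left).
May has 31 days (192 left).
June has 30 days (162 left).
July has 31 days (131 left).
August has 31 days (100 left).
September has 30 days (70 left).
October has 31 days (39 left).
November has 30 days (9 left).
9 days into December → 9 December 2067.

9 December 2067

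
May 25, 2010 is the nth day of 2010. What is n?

145

Days in months before May: 31 + 28 + 31 + 30 = 120.
Plus 25 days into May → day 145.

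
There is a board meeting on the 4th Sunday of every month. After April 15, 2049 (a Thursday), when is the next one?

April 25, 2049

April 2049 starts on a Thursday; its first Sunday is the 4th, so the 4th Sunday is the 25th — April 25, 2049.
April 25, 2049 is after April 15, 2049, so that is the next one.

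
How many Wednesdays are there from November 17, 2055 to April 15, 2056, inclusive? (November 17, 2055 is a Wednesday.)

November 17, 2055 is a Wednesday; the first Wednesday on or after it is November 17, 2055.
From November 17, 2055 to April 15, 2056: 13 + 31 + 31 + 29 + 31 + 15 = 150 days (rest of November, December, January, February, March, April).
150 ÷ 7 = 21 full weeks with remainder 3, so 21 more Wednesdays after the first → 22.

22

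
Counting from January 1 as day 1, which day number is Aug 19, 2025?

231

Days in months before Aug: 31 + 28 + 31 + 30 + 31 + 30 + 31 = 212.
Plus 19 days into Aug → day 231.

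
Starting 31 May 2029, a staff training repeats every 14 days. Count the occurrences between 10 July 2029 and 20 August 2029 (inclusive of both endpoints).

Occurrences land 14·i days after 31 May 2029 for i = 0, 1, 2, …
10 July 2029 is 40 days after the start; 40 ÷ 14 = 2 remainder 12; since the remainder is 12, round up to i = 3. First occurrence in the window: #4 on 12 July 2029 (3×14 = 42 days in).
20 August 2029 is 81 days after the start; 81 ÷ 14 = 5 remainder 11. Last occurrence in the window: #6 on 9 August 2029.
Occurrences #4 through #6: 3 in total.

3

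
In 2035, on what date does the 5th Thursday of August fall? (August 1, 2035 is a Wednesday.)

August 2035 begins on a Wednesday, so the first Thursday is August 2 (1 day later).
The 5th Thursday is 4 weeks later: 2 + 28 = 30.

2035-08-30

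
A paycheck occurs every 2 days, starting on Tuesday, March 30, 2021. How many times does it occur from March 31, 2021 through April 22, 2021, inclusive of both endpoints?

11

Occurrences land 2·i days after March 30, 2021 for i = 0, 1, 2, …
March 31, 2021 is 1 day after the start; 1 ÷ 2 = 0 remainder 1; since the remainder is 1, round up to i = 1. First occurrence in the window: #2 on April 1, 2021 (1×2 = 2 days in).
April 22, 2021 is 23 days after the start; 23 ÷ 2 = 11 remainder 1. Last occurrence in the window: #12 on April 21, 2021.
Occurrences #2 through #12: 11 in total.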